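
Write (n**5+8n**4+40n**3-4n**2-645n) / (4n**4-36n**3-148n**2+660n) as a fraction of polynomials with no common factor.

By polynomial division,
  n**5+8n**4+40n**3-4n**2-645n = ((1/4)n+17/4)(4n**4-36n**3-148n**2+660n) + (230n**3+460n**2-3450n)
  4n**4-36n**3-148n**2+660n = ((2/115)n-22/115)(230n**3+460n**2-3450n) + (0)
Last nonzero remainder: 230n**3+460n**2-3450n. Dividing through by 230 gives the monic gcd n**3+2n**2-15n.
Cancel n**3+2n**2-15n from numerator and denominator to get the reduced form.

(n**2+6n+43)/(4n-44)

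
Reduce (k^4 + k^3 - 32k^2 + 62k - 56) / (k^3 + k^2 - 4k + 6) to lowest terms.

(k^2 + 3k - 28)/(k + 3)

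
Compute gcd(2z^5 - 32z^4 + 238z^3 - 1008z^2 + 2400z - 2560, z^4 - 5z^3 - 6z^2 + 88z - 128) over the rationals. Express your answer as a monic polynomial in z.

By polynomial division,
  2z^5 - 32z^4 + 238z^3 - 1008z^2 + 2400z - 2560 = (2z - 22)(z^4 - 5z^3 - 6z^2 + 88z - 128) + (140z^3 - 1316z^2 + 4592z - 5376)
  z^4 - 5z^3 - 6z^2 + 88z - 128 = ((1/140)z + 11/350)(140z^3 - 1316z^2 + 4592z - 5376) + ((64/25)z^2 - (448/25)z + 1024/25)
  140z^3 - 1316z^2 + 4592z - 5376 = ((875/16)z - 525/4)((64/25)z^2 - (448/25)z + 1024/25) + (0)
Last nonzero remainder: (64/25)z^2 - (448/25)z + 1024/25. Dividing through by 64/25 gives the monic gcd z^2 - 7z + 16.

z^2 - 7z + 16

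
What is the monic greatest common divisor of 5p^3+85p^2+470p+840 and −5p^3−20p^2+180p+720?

p^2+10p+24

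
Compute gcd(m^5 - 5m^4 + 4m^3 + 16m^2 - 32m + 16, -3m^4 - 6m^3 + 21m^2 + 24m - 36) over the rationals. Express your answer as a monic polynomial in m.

m^3 - m^2 - 4m + 4

Repeated division with remainder:
  m^5 - 5m^4 + 4m^3 + 16m^2 - 32m + 16 = (-(1/3)m + 7/3)(-3m^4 - 6m^3 + 21m^2 + 24m - 36) + (25m^3 - 25m^2 - 100m + 100)
  -3m^4 - 6m^3 + 21m^2 + 24m - 36 = (-(3/25)m - 9/25)(25m^3 - 25m^2 - 100m + 100) + (0)
Last nonzero remainder: 25m^3 - 25m^2 - 100m + 100. Dividing through by 25 gives the monic gcd m^3 - m^2 - 4m + 4.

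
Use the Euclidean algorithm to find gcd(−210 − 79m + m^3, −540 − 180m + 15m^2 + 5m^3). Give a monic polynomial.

Euclidean algorithm in ℚ[m]:
  m^3 − 79m − 210 = (1/5)(5m^3 + 15m^2 − 180m − 540) + (−3m^2 − 43m − 102)
  5m^3 + 15m^2 − 180m − 540 = (−(5/3)m + 170/9)(−3m^2 − 43m − 102) + ((4160/9)m + 4160/3)
  −3m^2 − 43m − 102 = (−(27/4160)m − 153/2080)((4160/9)m + 4160/3) + (0)
Last nonzero remainder: (4160/9)m + 4160/3. Dividing through by 4160/9 gives the monic gcd m + 3.

3 + m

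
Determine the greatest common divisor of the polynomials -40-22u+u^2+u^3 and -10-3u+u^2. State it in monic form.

By polynomial division,
  u^3+u^2-22u-40 = (u+4)(u^2-3u-10) + (0)
The last nonzero remainder u^2-3u-10 is already monic.

-10-3u+u^2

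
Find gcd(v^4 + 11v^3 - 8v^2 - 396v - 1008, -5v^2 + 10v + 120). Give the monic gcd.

By polynomial division,
  v^4 + 11v^3 - 8v^2 - 396v - 1008 = (-(1/5)v^2 - (13/5)v - 42/5)(-5v^2 + 10v + 120) + (0)
Last nonzero remainder: -5v^2 + 10v + 120. Dividing through by -5 gives the monic gcd v^2 - 2v - 24.

v^2 - 2v - 24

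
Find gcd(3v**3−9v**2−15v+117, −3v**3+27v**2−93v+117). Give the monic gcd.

By polynomial division,
  3v**3−9v**2−15v+117 = (−1)(−3v**3+27v**2−93v+117) + (18v**2−108v+234)
  −3v**3+27v**2−93v+117 = (−(1/6)v+1/2)(18v**2−108v+234) + (0)
Last nonzero remainder: 18v**2−108v+234. Dividing through by 18 gives the monic gcd v**2−6v+13.

v**2−6v+13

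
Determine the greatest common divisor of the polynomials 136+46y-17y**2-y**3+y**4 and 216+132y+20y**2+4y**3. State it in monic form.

2+y

Euclidean algorithm in ℚ[y]:
  y**4-y**3-17y**2+46y+136 = ((1/4)y-3/2)(4y**3+20y**2+132y+216) + (-20y**2+190y+460)
  4y**3+20y**2+132y+216 = (-(1/5)y-29/10)(-20y**2+190y+460) + (775y+1550)
  -20y**2+190y+460 = (-(4/155)y+46/155)(775y+1550) + (0)
Last nonzero remainder: 775y+1550. Dividing through by 775 gives the monic gcd y+2.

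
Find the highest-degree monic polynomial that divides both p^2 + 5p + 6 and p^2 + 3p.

p + 3

Apply the Euclidean algorithm:
  p^2 + 5p + 6 = (p^2 + 3p) + (2p + 6)
  p^2 + 3p = ((1/2)p)(2p + 6) + (0)
Last nonzero remainder: 2p + 6. Dividing through by 2 gives the monic gcd p + 3.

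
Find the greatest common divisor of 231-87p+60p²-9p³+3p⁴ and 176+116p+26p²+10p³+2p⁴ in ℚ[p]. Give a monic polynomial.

11-p+p²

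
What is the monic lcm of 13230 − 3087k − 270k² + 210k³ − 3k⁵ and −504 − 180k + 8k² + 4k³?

Apply the Euclidean algorithm:
  −3k⁵ + 210k³ − 270k² − 3087k + 13230 = (−(3/4)k² + (3/2)k + 63/4)(4k³ + 8k² − 180k − 504) + (−504k² + 504k + 21168)
  4k³ + 8k² − 180k − 504 = (−(1/126)k − 1/42)(−504k² + 504k + 21168) + (0)
Last nonzero remainder: −504k² + 504k + 21168. Dividing through by −504 gives the monic gcd k² − k − 42.
Then lcm(f, g) = f·g / gcd(f, g); expanding and making the result monic gives the answer.

−13230 − 1323k + 1299k² − 120k³ − 70k⁴ + 3k⁵ + k⁶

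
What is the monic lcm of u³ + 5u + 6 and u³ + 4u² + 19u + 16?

Repeated division with remainder:
  u³ + 5u + 6 = (u³ + 4u² + 19u + 16) + (-4u² - 14u - 10)
  u³ + 4u² + 19u + 16 = (-(1/4)u - 1/8)(-4u² - 14u - 10) + ((59/4)u + 59/4)
  -4u² - 14u - 10 = (-(16/59)u - 40/59)((59/4)u + 59/4) + (0)
Last nonzero remainder: (59/4)u + 59/4. Dividing through by 59/4 gives the monic gcd u + 1.
Then lcm(f, g) = f·g / gcd(f, g); expanding and making the result monic gives the answer.

u⁵ + 3u⁴ + 21u³ + 21u² + 98u + 96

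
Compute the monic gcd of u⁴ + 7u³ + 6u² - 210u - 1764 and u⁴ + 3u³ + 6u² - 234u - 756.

u³ + 6u - 252

Euclidean algorithm in ℚ[u]:
  u⁴ + 7u³ + 6u² - 210u - 1764 = (u⁴ + 3u³ + 6u² - 234u - 756) + (4u³ + 24u - 1008)
  u⁴ + 3u³ + 6u² - 234u - 756 = ((1/4)u + 3/4)(4u³ + 24u - 1008) + (0)
Last nonzero remainder: 4u³ + 24u - 1008. Dividing through by 4 gives the monic gcd u³ + 6u - 252.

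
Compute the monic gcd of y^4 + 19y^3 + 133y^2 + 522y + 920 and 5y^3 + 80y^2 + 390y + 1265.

Repeated division with remainder:
  y^4 + 19y^3 + 133y^2 + 522y + 920 = ((1/5)y + 3/5)(5y^3 + 80y^2 + 390y + 1265) + (7y^2 + 35y + 161)
  5y^3 + 80y^2 + 390y + 1265 = ((5/7)y + 55/7)(7y^2 + 35y + 161) + (0)
Last nonzero remainder: 7y^2 + 35y + 161. Dividing through by 7 gives the monic gcd y^2 + 5y + 23.

y^2 + 5y + 23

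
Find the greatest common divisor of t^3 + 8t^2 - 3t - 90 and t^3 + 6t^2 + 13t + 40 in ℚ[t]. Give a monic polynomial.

t + 5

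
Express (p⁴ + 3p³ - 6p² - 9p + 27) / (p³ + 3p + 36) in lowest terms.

(p³ - 6p + 9)/(p² - 3p + 12)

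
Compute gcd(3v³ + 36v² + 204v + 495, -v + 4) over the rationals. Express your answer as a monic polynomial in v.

1

Euclidean algorithm in ℚ[v]:
  3v³ + 36v² + 204v + 495 = (-3v² - 48v - 396)(-v + 4) + (2079)
  -v + 4 = (-(1/2079)v + 4/2079)(2079) + (0)
The last nonzero remainder is the constant 2079, so the polynomials are coprime and gcd = 1.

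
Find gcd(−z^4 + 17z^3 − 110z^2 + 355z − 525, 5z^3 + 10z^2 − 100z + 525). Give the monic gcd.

Repeated division with remainder:
  −z^4 + 17z^3 − 110z^2 + 355z − 525 = (−(1/5)z + 19/5)(5z^3 + 10z^2 − 100z + 525) + (−168z^2 + 840z − 2520)
  5z^3 + 10z^2 − 100z + 525 = (−(5/168)z − 5/24)(−168z^2 + 840z − 2520) + (0)
Last nonzero remainder: −168z^2 + 840z − 2520. Dividing through by −168 gives the monic gcd z^2 − 5z + 15.

z^2 − 5z + 15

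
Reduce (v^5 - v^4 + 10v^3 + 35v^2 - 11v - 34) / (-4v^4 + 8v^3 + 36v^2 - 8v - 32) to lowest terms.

(-v^2 + 3v - 17)/(4v - 16)

Apply the Euclidean algorithm:
  v^5 - v^4 + 10v^3 + 35v^2 - 11v - 34 = (-(1/4)v - 1/4)(-4v^4 + 8v^3 + 36v^2 - 8v - 32) + (21v^3 + 42v^2 - 21v - 42)
  -4v^4 + 8v^3 + 36v^2 - 8v - 32 = (-(4/21)v + 16/21)(21v^3 + 42v^2 - 21v - 42) + (0)
Last nonzero remainder: 21v^3 + 42v^2 - 21v - 42. Dividing through by 21 gives the monic gcd v^3 + 2v^2 - v - 2.
Cancel v^3 + 2v^2 - v - 2 from numerator and denominator to get the reduced form.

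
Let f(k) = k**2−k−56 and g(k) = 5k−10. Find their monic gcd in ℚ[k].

1

By polynomial division,
  k**2−k−56 = ((1/5)k+1/5)(5k−10) + (−54)
  5k−10 = (−(5/54)k+5/27)(−54) + (0)
The last nonzero remainder is the constant −54, so the polynomials are coprime and gcd = 1.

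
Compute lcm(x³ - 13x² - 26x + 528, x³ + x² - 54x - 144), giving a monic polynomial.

Apply the Euclidean algorithm:
  x³ - 13x² - 26x + 528 = (x³ + x² - 54x - 144) + (-14x² + 28x + 672)
  x³ + x² - 54x - 144 = (-(1/14)x - 3/14)(-14x² + 28x + 672) + (0)
Last nonzero remainder: -14x² + 28x + 672. Dividing through by -14 gives the monic gcd x² - 2x - 48.
Then lcm(f, g) = f·g / gcd(f, g); expanding and making the result monic gives the answer.

x⁴ - 10x³ - 65x² + 450x + 1584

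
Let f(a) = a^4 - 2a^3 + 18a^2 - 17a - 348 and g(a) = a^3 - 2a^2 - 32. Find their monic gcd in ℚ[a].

a - 4

Apply the Euclidean algorithm:
  a^4 - 2a^3 + 18a^2 - 17a - 348 = (a)(a^3 - 2a^2 - 32) + (18a^2 + 15a - 348)
  a^3 - 2a^2 - 32 = ((1/18)a - 17/108)(18a^2 + 15a - 348) + ((781/36)a - 781/9)
  18a^2 + 15a - 348 = ((648/781)a + 3132/781)((781/36)a - 781/9) + (0)
Last nonzero remainder: (781/36)a - 781/9. Dividing through by 781/36 gives the monic gcd a - 4.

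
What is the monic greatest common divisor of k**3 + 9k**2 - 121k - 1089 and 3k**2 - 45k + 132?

k - 11

Apply the Euclidean algorithm:
  k**3 + 9k**2 - 121k - 1089 = ((1/3)k + 8)(3k**2 - 45k + 132) + (195k - 2145)
  3k**2 - 45k + 132 = ((1/65)k - 4/65)(195k - 2145) + (0)
Last nonzero remainder: 195k - 2145. Dividing through by 195 gives the monic gcd k - 11.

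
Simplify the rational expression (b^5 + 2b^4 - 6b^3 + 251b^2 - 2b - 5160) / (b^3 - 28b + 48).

(b^3 + 18b + 215)/(b - 2)

By polynomial division,
  b^5 + 2b^4 - 6b^3 + 251b^2 - 2b - 5160 = (b^2 + 2b + 22)(b^3 - 28b + 48) + (259b^2 + 518b - 6216)
  b^3 - 28b + 48 = ((1/259)b - 2/259)(259b^2 + 518b - 6216) + (0)
Last nonzero remainder: 259b^2 + 518b - 6216. Dividing through by 259 gives the monic gcd b^2 + 2b - 24.
Cancel b^2 + 2b - 24 from numerator and denominator to get the reduced form.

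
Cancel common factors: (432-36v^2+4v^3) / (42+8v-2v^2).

(-72+24v-2v^2)/(-7+v)

Apply the Euclidean algorithm:
  4v^3-36v^2+432 = (-2v+10)(-2v^2+8v+42) + (4v+12)
  -2v^2+8v+42 = (-(1/2)v+7/2)(4v+12) + (0)
Last nonzero remainder: 4v+12. Dividing through by 4 gives the monic gcd v+3.
Cancel v+3 from numerator and denominator to get the reduced form.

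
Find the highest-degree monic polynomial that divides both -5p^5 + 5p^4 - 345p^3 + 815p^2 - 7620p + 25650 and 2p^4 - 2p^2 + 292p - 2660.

p^2 - 2p + 38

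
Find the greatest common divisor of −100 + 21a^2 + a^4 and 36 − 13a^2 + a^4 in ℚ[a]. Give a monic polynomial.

−4 + a^2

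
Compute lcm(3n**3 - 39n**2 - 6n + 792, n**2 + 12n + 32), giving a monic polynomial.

Apply the Euclidean algorithm:
  3n**3 - 39n**2 - 6n + 792 = (3n - 75)(n**2 + 12n + 32) + (798n + 3192)
  n**2 + 12n + 32 = ((1/798)n + 4/399)(798n + 3192) + (0)
Last nonzero remainder: 798n + 3192. Dividing through by 798 gives the monic gcd n + 4.
Then lcm(f, g) = f·g / gcd(f, g); expanding and making the result monic gives the answer.

n**4 - 5n**3 - 106n**2 + 248n + 2112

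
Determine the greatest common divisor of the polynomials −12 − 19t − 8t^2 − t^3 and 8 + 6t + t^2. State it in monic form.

4 + t

Euclidean algorithm in ℚ[t]:
  −t^3 − 8t^2 − 19t − 12 = (−t − 2)(t^2 + 6t + 8) + (t + 4)
  t^2 + 6t + 8 = (t + 2)(t + 4) + (0)
The last nonzero remainder t + 4 is already monic.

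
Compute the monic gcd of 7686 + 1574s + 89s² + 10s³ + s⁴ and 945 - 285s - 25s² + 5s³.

Repeated division with remainder:
  s⁴ + 10s³ + 89s² + 1574s + 7686 = ((1/5)s + 3)(5s³ - 25s² - 285s + 945) + (221s² + 2240s + 4851)
  5s³ - 25s² - 285s + 945 = ((5/221)s - 16725/48841)(221s² + 2240s + 4851) + ((18183960/48841)s + 127287720/48841)
  221s² + 2240s + 4851 = ((10793861/18183960)s + 3760757/2020440)((18183960/48841)s + 127287720/48841) + (0)
Last nonzero remainder: (18183960/48841)s + 127287720/48841. Dividing through by 18183960/48841 gives the monic gcd s + 7.

7 + s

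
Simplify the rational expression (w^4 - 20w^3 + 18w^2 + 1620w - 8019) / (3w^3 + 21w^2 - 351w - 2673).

(w^2 - 18w + 81)/(3w + 27)

Repeated division with remainder:
  w^4 - 20w^3 + 18w^2 + 1620w - 8019 = ((1/3)w - 9)(3w^3 + 21w^2 - 351w - 2673) + (324w^2 - 648w - 32076)
  3w^3 + 21w^2 - 351w - 2673 = ((1/108)w + 1/12)(324w^2 - 648w - 32076) + (0)
Last nonzero remainder: 324w^2 - 648w - 32076. Dividing through by 324 gives the monic gcd w^2 - 2w - 99.
Cancel w^2 - 2w - 99 from numerator and denominator to get the reduced form.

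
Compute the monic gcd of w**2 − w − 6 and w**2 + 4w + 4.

w + 2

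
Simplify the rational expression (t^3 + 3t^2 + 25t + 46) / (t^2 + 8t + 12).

(t^2 + t + 23)/(t + 6)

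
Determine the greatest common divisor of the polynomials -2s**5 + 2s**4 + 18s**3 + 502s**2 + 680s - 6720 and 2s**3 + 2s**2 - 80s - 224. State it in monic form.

s**2 - 3s - 28

Euclidean algorithm in ℚ[s]:
  -2s**5 + 2s**4 + 18s**3 + 502s**2 + 680s - 6720 = (-s**2 + 2s - 33)(2s**3 + 2s**2 - 80s - 224) + (504s**2 - 1512s - 14112)
  2s**3 + 2s**2 - 80s - 224 = ((1/252)s + 1/63)(504s**2 - 1512s - 14112) + (0)
Last nonzero remainder: 504s**2 - 1512s - 14112. Dividing through by 504 gives the monic gcd s**2 - 3s - 28.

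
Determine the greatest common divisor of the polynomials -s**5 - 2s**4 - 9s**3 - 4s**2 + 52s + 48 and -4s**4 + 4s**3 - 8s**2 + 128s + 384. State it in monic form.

s**3 + 3s**2 + 14s + 24

By polynomial division,
  -s**5 - 2s**4 - 9s**3 - 4s**2 + 52s + 48 = ((1/4)s + 3/4)(-4s**4 + 4s**3 - 8s**2 + 128s + 384) + (-10s**3 - 30s**2 - 140s - 240)
  -4s**4 + 4s**3 - 8s**2 + 128s + 384 = ((2/5)s - 8/5)(-10s**3 - 30s**2 - 140s - 240) + (0)
Last nonzero remainder: -10s**3 - 30s**2 - 140s - 240. Dividing through by -10 gives the monic gcd s**3 + 3s**2 + 14s + 24.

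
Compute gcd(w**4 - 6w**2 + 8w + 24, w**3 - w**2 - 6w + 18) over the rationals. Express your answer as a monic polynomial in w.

By polynomial division,
  w**4 - 6w**2 + 8w + 24 = (w + 1)(w**3 - w**2 - 6w + 18) + (w**2 - 4w + 6)
  w**3 - w**2 - 6w + 18 = (w + 3)(w**2 - 4w + 6) + (0)
The last nonzero remainder w**2 - 4w + 6 is already monic.

w**2 - 4w + 6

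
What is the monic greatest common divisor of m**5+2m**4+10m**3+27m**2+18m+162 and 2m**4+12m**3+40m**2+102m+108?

Apply the Euclidean algorithm:
  m**5+2m**4+10m**3+27m**2+18m+162 = ((1/2)m-2)(2m**4+12m**3+40m**2+102m+108) + (14m**3+56m**2+168m+378)
  2m**4+12m**3+40m**2+102m+108 = ((1/7)m+2/7)(14m**3+56m**2+168m+378) + (0)
Last nonzero remainder: 14m**3+56m**2+168m+378. Dividing through by 14 gives the monic gcd m**3+4m**2+12m+27.

m**3+4m**2+12m+27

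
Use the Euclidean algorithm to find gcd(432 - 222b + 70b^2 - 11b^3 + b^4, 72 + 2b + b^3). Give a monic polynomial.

By polynomial division,
  b^4 - 11b^3 + 70b^2 - 222b + 432 = (b - 11)(b^3 + 2b + 72) + (68b^2 - 272b + 1224)
  b^3 + 2b + 72 = ((1/68)b + 1/17)(68b^2 - 272b + 1224) + (0)
Last nonzero remainder: 68b^2 - 272b + 1224. Dividing through by 68 gives the monic gcd b^2 - 4b + 18.

18 - 4b + b^2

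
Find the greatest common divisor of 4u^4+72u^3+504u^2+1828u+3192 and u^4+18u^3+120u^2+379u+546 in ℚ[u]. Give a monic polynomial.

By polynomial division,
  4u^4+72u^3+504u^2+1828u+3192 = (4)(u^4+18u^3+120u^2+379u+546) + (24u^2+312u+1008)
  u^4+18u^3+120u^2+379u+546 = ((1/24)u^2+(5/24)u+13/24)(24u^2+312u+1008) + (0)
Last nonzero remainder: 24u^2+312u+1008. Dividing through by 24 gives the monic gcd u^2+13u+42.

u^2+13u+42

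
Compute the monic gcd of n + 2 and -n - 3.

By polynomial division,
  n + 2 = (-1)(-n - 3) + (-1)
  -n - 3 = (n + 3)(-1) + (0)
The last nonzero remainder is the constant -1, so the polynomials are coprime and gcd = 1.

1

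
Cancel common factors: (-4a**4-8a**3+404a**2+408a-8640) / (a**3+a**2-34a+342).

(-4a**3+28a**2+152a-960)/(a**2-8a+38)

Repeated division with remainder:
  -4a**4-8a**3+404a**2+408a-8640 = (-4a-4)(a**3+a**2-34a+342) + (272a**2+1640a-7272)
  a**3+a**2-34a+342 = ((1/272)a-171/9248)(272a**2+1640a-7272) + ((26657/1156)a+239913/1156)
  272a**2+1640a-7272 = ((314432/26657)a-934048/26657)((26657/1156)a+239913/1156) + (0)
Last nonzero remainder: (26657/1156)a+239913/1156. Dividing through by 26657/1156 gives the monic gcd a+9.
Cancel a+9 from numerator and denominator to get the reduced form.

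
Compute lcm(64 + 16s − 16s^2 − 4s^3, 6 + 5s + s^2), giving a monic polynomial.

−48 − 28s + 8s^2 + 7s^3 + s^4

Repeated division with remainder:
  −4s^3 − 16s^2 + 16s + 64 = (−4s + 4)(s^2 + 5s + 6) + (20s + 40)
  s^2 + 5s + 6 = ((1/20)s + 3/20)(20s + 40) + (0)
Last nonzero remainder: 20s + 40. Dividing through by 20 gives the monic gcd s + 2.
Then lcm(f, g) = f·g / gcd(f, g); expanding and making the result monic gives the answer.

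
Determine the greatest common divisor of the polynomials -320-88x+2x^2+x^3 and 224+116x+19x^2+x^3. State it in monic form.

32+12x+x^2

Repeated division with remainder:
  x^3+2x^2-88x-320 = (x^3+19x^2+116x+224) + (-17x^2-204x-544)
  x^3+19x^2+116x+224 = (-(1/17)x-7/17)(-17x^2-204x-544) + (0)
Last nonzero remainder: -17x^2-204x-544. Dividing through by -17 gives the monic gcd x^2+12x+32.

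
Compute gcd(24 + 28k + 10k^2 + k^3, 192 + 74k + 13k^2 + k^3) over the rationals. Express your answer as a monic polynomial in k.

6 + k

Apply the Euclidean algorithm:
  k^3 + 10k^2 + 28k + 24 = (k^3 + 13k^2 + 74k + 192) + (-3k^2 - 46k - 168)
  k^3 + 13k^2 + 74k + 192 = (-(1/3)k + 7/9)(-3k^2 - 46k - 168) + ((484/9)k + 968/3)
  -3k^2 - 46k - 168 = (-(27/484)k - 63/121)((484/9)k + 968/3) + (0)
Last nonzero remainder: (484/9)k + 968/3. Dividing through by 484/9 gives the monic gcd k + 6.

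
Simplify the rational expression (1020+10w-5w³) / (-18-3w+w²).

Apply the Euclidean algorithm:
  -5w³+10w+1020 = (-5w-15)(w²-3w-18) + (-125w+750)
  w²-3w-18 = (-(1/125)w-3/125)(-125w+750) + (0)
Last nonzero remainder: -125w+750. Dividing through by -125 gives the monic gcd w-6.
Cancel w-6 from numerator and denominator to get the reduced form.

(-170-30w-5w²)/(3+w)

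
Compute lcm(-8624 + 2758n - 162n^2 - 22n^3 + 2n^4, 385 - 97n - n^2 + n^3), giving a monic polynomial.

Apply the Euclidean algorithm:
  2n^4 - 22n^3 - 162n^2 + 2758n - 8624 = (2n - 20)(n^3 - n^2 - 97n + 385) + (12n^2 + 48n - 924)
  n^3 - n^2 - 97n + 385 = ((1/12)n - 5/12)(12n^2 + 48n - 924) + (0)
Last nonzero remainder: 12n^2 + 48n - 924. Dividing through by 12 gives the monic gcd n^2 + 4n - 77.
Then lcm(f, g) = f·g / gcd(f, g); expanding and making the result monic gives the answer.

21560 - 11207n + 1784n^2 - 26n^3 - 16n^4 + n^5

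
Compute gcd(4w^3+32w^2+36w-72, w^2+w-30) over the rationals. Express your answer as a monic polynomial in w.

Euclidean algorithm in ℚ[w]:
  4w^3+32w^2+36w-72 = (4w+28)(w^2+w-30) + (128w+768)
  w^2+w-30 = ((1/128)w-5/128)(128w+768) + (0)
Last nonzero remainder: 128w+768. Dividing through by 128 gives the monic gcd w+6.

w+6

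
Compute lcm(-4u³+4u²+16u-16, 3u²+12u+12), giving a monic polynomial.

u⁴+u³-6u²-4u+8

Repeated division with remainder:
  -4u³+4u²+16u-16 = (-(4/3)u+20/3)(3u²+12u+12) + (-48u-96)
  3u²+12u+12 = (-(1/16)u-1/8)(-48u-96) + (0)
Last nonzero remainder: -48u-96. Dividing through by -48 gives the monic gcd u+2.
Then lcm(f, g) = f·g / gcd(f, g); expanding and making the result monic gives the answer.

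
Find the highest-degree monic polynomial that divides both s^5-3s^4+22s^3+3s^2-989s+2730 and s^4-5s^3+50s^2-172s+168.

s^2-s+42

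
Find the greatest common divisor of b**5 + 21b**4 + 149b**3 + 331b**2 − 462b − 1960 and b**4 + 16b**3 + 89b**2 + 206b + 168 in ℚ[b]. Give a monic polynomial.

b**2 + 11b + 28

Apply the Euclidean algorithm:
  b**5 + 21b**4 + 149b**3 + 331b**2 − 462b − 1960 = (b + 5)(b**4 + 16b**3 + 89b**2 + 206b + 168) + (−20b**3 − 320b**2 − 1660b − 2800)
  b**4 + 16b**3 + 89b**2 + 206b + 168 = (−(1/20)b)(−20b**3 − 320b**2 − 1660b − 2800) + (6b**2 + 66b + 168)
  −20b**3 − 320b**2 − 1660b − 2800 = (−(10/3)b − 50/3)(6b**2 + 66b + 168) + (0)
Last nonzero remainder: 6b**2 + 66b + 168. Dividing through by 6 gives the monic gcd b**2 + 11b + 28.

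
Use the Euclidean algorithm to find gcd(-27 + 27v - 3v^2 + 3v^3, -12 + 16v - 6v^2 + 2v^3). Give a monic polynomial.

-1 + v

Apply the Euclidean algorithm:
  3v^3 - 3v^2 + 27v - 27 = (3/2)(2v^3 - 6v^2 + 16v - 12) + (6v^2 + 3v - 9)
  2v^3 - 6v^2 + 16v - 12 = ((1/3)v - 7/6)(6v^2 + 3v - 9) + ((45/2)v - 45/2)
  6v^2 + 3v - 9 = ((4/15)v + 2/5)((45/2)v - 45/2) + (0)
Last nonzero remainder: (45/2)v - 45/2. Dividing through by 45/2 gives the monic gcd v - 1.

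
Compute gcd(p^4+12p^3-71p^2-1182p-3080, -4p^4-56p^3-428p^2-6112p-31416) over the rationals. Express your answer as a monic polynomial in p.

p^2+18p+77

Apply the Euclidean algorithm:
  p^4+12p^3-71p^2-1182p-3080 = (-1/4)(-4p^4-56p^3-428p^2-6112p-31416) + (-2p^3-178p^2-2710p-10934)
  -4p^4-56p^3-428p^2-6112p-31416 = (2p-150)(-2p^3-178p^2-2710p-10934) + (-21708p^2-390744p-1671516)
  -2p^3-178p^2-2710p-10934 = ((1/10854)p+71/10854)(-21708p^2-390744p-1671516) + (0)
Last nonzero remainder: -21708p^2-390744p-1671516. Dividing through by -21708 gives the monic gcd p^2+18p+77.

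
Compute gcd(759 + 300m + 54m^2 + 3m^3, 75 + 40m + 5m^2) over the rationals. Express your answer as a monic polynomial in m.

Repeated division with remainder:
  3m^3 + 54m^2 + 300m + 759 = ((3/5)m + 6)(5m^2 + 40m + 75) + (15m + 309)
  5m^2 + 40m + 75 = ((1/3)m - 21/5)(15m + 309) + (6864/5)
  15m + 309 = ((25/2288)m + 515/2288)(6864/5) + (0)
The last nonzero remainder is the constant 6864/5, so the polynomials are coprime and gcd = 1.

1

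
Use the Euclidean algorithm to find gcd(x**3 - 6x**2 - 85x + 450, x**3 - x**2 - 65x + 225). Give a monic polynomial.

x**2 + 4x - 45

By polynomial division,
  x**3 - 6x**2 - 85x + 450 = (x**3 - x**2 - 65x + 225) + (-5x**2 - 20x + 225)
  x**3 - x**2 - 65x + 225 = (-(1/5)x + 1)(-5x**2 - 20x + 225) + (0)
Last nonzero remainder: -5x**2 - 20x + 225. Dividing through by -5 gives the monic gcd x**2 + 4x - 45.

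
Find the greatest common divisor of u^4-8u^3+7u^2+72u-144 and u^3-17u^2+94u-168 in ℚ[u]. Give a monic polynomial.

u-4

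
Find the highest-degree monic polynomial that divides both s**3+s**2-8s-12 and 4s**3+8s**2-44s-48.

s-3

Apply the Euclidean algorithm:
  s**3+s**2-8s-12 = (1/4)(4s**3+8s**2-44s-48) + (-s**2+3s)
  4s**3+8s**2-44s-48 = (-4s-20)(-s**2+3s) + (16s-48)
  -s**2+3s = (-(1/16)s)(16s-48) + (0)
Last nonzero remainder: 16s-48. Dividing through by 16 gives the monic gcd s-3.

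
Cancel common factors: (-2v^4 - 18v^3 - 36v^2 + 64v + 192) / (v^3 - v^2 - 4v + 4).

Apply the Euclidean algorithm:
  -2v^4 - 18v^3 - 36v^2 + 64v + 192 = (-2v - 20)(v^3 - v^2 - 4v + 4) + (-64v^2 - 8v + 272)
  v^3 - v^2 - 4v + 4 = (-(1/64)v + 9/512)(-64v^2 - 8v + 272) + ((25/64)v - 25/32)
  -64v^2 - 8v + 272 = (-(4096/25)v - 8704/25)((25/64)v - 25/32) + (0)
Last nonzero remainder: (25/64)v - 25/32. Dividing through by 25/64 gives the monic gcd v - 2.
Cancel v - 2 from numerator and denominator to get the reduced form.

(-2v^3 - 22v^2 - 80v - 96)/(v^2 + v - 2)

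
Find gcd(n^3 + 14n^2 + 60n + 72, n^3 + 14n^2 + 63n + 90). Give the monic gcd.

n + 6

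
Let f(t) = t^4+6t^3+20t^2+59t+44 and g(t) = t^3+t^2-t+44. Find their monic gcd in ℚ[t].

t+4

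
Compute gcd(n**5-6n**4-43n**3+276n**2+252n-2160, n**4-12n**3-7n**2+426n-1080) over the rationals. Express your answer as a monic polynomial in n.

n**3-3n**2-34n+120

By polynomial division,
  n**5-6n**4-43n**3+276n**2+252n-2160 = (n+6)(n**4-12n**3-7n**2+426n-1080) + (36n**3-108n**2-1224n+4320)
  n**4-12n**3-7n**2+426n-1080 = ((1/36)n-1/4)(36n**3-108n**2-1224n+4320) + (0)
Last nonzero remainder: 36n**3-108n**2-1224n+4320. Dividing through by 36 gives the monic gcd n**3-3n**2-34n+120.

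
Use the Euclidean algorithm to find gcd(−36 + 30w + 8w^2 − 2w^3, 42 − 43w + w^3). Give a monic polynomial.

6 − 7w + w^2

Repeated division with remainder:
  −2w^3 + 8w^2 + 30w − 36 = (−2)(w^3 − 43w + 42) + (8w^2 − 56w + 48)
  w^3 − 43w + 42 = ((1/8)w + 7/8)(8w^2 − 56w + 48) + (0)
Last nonzero remainder: 8w^2 − 56w + 48. Dividing through by 8 gives the monic gcd w^2 − 7w + 6.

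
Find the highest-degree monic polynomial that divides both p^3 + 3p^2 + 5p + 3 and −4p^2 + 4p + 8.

p + 1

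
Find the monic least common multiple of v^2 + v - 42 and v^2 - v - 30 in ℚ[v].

v^3 + 6v^2 - 37v - 210

Euclidean algorithm in ℚ[v]:
  v^2 + v - 42 = (v^2 - v - 30) + (2v - 12)
  v^2 - v - 30 = ((1/2)v + 5/2)(2v - 12) + (0)
Last nonzero remainder: 2v - 12. Dividing through by 2 gives the monic gcd v - 6.
Then lcm(f, g) = f·g / gcd(f, g); expanding and making the result monic gives the answer.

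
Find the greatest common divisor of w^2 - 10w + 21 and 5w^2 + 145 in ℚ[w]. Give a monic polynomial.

Apply the Euclidean algorithm:
  w^2 - 10w + 21 = (1/5)(5w^2 + 145) + (-10w - 8)
  5w^2 + 145 = (-(1/2)w + 2/5)(-10w - 8) + (741/5)
  -10w - 8 = (-(50/741)w - 40/741)(741/5) + (0)
The last nonzero remainder is the constant 741/5, so the polynomials are coprime and gcd = 1.

1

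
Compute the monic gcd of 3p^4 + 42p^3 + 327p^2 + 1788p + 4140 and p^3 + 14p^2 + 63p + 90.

p^2 + 11p + 30

Repeated division with remainder:
  3p^4 + 42p^3 + 327p^2 + 1788p + 4140 = (3p)(p^3 + 14p^2 + 63p + 90) + (138p^2 + 1518p + 4140)
  p^3 + 14p^2 + 63p + 90 = ((1/138)p + 1/46)(138p^2 + 1518p + 4140) + (0)
Last nonzero remainder: 138p^2 + 1518p + 4140. Dividing through by 138 gives the monic gcd p^2 + 11p + 30.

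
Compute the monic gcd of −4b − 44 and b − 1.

1

Repeated division with remainder:
  −4b − 44 = (−4)(b − 1) + (−48)
  b − 1 = (−(1/48)b + 1/48)(−48) + (0)
The last nonzero remainder is the constant −48, so the polynomials are coprime and gcd = 1.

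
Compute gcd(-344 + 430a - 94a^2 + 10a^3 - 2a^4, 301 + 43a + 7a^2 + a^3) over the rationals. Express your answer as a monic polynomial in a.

By polynomial division,
  -2a^4 + 10a^3 - 94a^2 + 430a - 344 = (-2a + 24)(a^3 + 7a^2 + 43a + 301) + (-176a^2 - 7568)
  a^3 + 7a^2 + 43a + 301 = (-(1/176)a - 7/176)(-176a^2 - 7568) + (0)
Last nonzero remainder: -176a^2 - 7568. Dividing through by -176 gives the monic gcd a^2 + 43.

43 + a^2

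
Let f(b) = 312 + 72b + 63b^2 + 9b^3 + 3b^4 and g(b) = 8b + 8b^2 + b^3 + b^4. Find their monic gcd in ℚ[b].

8 + b^2

Repeated division with remainder:
  3b^4 + 9b^3 + 63b^2 + 72b + 312 = (3)(b^4 + b^3 + 8b^2 + 8b) + (6b^3 + 39b^2 + 48b + 312)
  b^4 + b^3 + 8b^2 + 8b = ((1/6)b - 11/12)(6b^3 + 39b^2 + 48b + 312) + ((143/4)b^2 + 286)
  6b^3 + 39b^2 + 48b + 312 = ((24/143)b + 12/11)((143/4)b^2 + 286) + (0)
Last nonzero remainder: (143/4)b^2 + 286. Dividing through by 143/4 gives the monic gcd b^2 + 8.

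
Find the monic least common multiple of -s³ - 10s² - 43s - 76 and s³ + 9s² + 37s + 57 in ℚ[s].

Repeated division with remainder:
  -s³ - 10s² - 43s - 76 = (-1)(s³ + 9s² + 37s + 57) + (-s² - 6s - 19)
  s³ + 9s² + 37s + 57 = (-s - 3)(-s² - 6s - 19) + (0)
Last nonzero remainder: -s² - 6s - 19. Dividing through by -1 gives the monic gcd s² + 6s + 19.
Then lcm(f, g) = f·g / gcd(f, g); expanding and making the result monic gives the answer.

s⁴ + 13s³ + 73s² + 205s + 228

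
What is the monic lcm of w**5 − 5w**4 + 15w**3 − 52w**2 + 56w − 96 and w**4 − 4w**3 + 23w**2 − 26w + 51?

w**7 − 8w**6 + 47w**5 − 182w**4 + 467w**3 − 1148w**2 + 1240w − 1632

Euclidean algorithm in ℚ[w]:
  w**5 − 5w**4 + 15w**3 − 52w**2 + 56w − 96 = (w − 1)(w**4 − 4w**3 + 23w**2 − 26w + 51) + (−12w**3 − 3w**2 − 21w − 45)
  w**4 − 4w**3 + 23w**2 − 26w + 51 = (−(1/12)w + 17/48)(−12w**3 − 3w**2 − 21w − 45) + ((357/16)w**2 − (357/16)w + 1071/16)
  −12w**3 − 3w**2 − 21w − 45 = (−(64/119)w − 80/119)((357/16)w**2 − (357/16)w + 1071/16) + (0)
Last nonzero remainder: (357/16)w**2 − (357/16)w + 1071/16. Dividing through by 357/16 gives the monic gcd w**2 − w + 3.
Then lcm(f, g) = f·g / gcd(f, g); expanding and making the result monic gives the answer.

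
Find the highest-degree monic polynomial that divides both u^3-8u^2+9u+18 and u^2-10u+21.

By polynomial division,
  u^3-8u^2+9u+18 = (u+2)(u^2-10u+21) + (8u-24)
  u^2-10u+21 = ((1/8)u-7/8)(8u-24) + (0)
Last nonzero remainder: 8u-24. Dividing through by 8 gives the monic gcd u-3.

u-3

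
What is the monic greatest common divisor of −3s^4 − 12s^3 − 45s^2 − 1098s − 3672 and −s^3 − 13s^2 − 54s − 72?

s^2 + 10s + 24

Repeated division with remainder:
  −3s^4 − 12s^3 − 45s^2 − 1098s − 3672 = (3s − 27)(−s^3 − 13s^2 − 54s − 72) + (−234s^2 − 2340s − 5616)
  −s^3 − 13s^2 − 54s − 72 = ((1/234)s + 1/78)(−234s^2 − 2340s − 5616) + (0)
Last nonzero remainder: −234s^2 − 2340s − 5616. Dividing through by −234 gives the monic gcd s^2 + 10s + 24.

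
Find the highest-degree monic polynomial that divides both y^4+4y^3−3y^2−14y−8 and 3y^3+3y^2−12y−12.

y^2−y−2

Repeated division with remainder:
  y^4+4y^3−3y^2−14y−8 = ((1/3)y+1)(3y^3+3y^2−12y−12) + (−2y^2+2y+4)
  3y^3+3y^2−12y−12 = (−(3/2)y−3)(−2y^2+2y+4) + (0)
Last nonzero remainder: −2y^2+2y+4. Dividing through by −2 gives the monic gcd y^2−y−2.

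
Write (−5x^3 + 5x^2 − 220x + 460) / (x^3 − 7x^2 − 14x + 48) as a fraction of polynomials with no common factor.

(−5x^2 − 5x − 230)/(x^2 − 5x − 24)

Apply the Euclidean algorithm:
  −5x^3 + 5x^2 − 220x + 460 = (−5)(x^3 − 7x^2 − 14x + 48) + (−30x^2 − 290x + 700)
  x^3 − 7x^2 − 14x + 48 = (−(1/30)x + 5/9)(−30x^2 − 290x + 700) + ((1534/9)x − 3068/9)
  −30x^2 − 290x + 700 = (−(135/767)x − 1575/767)((1534/9)x − 3068/9) + (0)
Last nonzero remainder: (1534/9)x − 3068/9. Dividing through by 1534/9 gives the monic gcd x − 2.
Cancel x − 2 from numerator and denominator to get the reduced form.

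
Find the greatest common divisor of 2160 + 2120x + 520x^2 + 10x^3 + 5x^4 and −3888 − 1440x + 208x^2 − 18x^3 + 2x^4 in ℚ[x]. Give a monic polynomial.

Repeated division with remainder:
  5x^4 + 10x^3 + 520x^2 + 2120x + 2160 = (5/2)(2x^4 − 18x^3 + 208x^2 − 1440x − 3888) + (55x^3 + 5720x + 11880)
  2x^4 − 18x^3 + 208x^2 − 1440x − 3888 = ((2/55)x − 18/55)(55x^3 + 5720x + 11880) + (0)
Last nonzero remainder: 55x^3 + 5720x + 11880. Dividing through by 55 gives the monic gcd x^3 + 104x + 216.

216 + 104x + x^3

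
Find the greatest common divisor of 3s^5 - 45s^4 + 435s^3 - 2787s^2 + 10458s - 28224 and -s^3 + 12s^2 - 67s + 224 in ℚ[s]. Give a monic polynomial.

s^3 - 12s^2 + 67s - 224

Euclidean algorithm in ℚ[s]:
  3s^5 - 45s^4 + 435s^3 - 2787s^2 + 10458s - 28224 = (-3s^2 + 9s - 126)(-s^3 + 12s^2 - 67s + 224) + (0)
Last nonzero remainder: -s^3 + 12s^2 - 67s + 224. Dividing through by -1 gives the monic gcd s^3 - 12s^2 + 67s - 224.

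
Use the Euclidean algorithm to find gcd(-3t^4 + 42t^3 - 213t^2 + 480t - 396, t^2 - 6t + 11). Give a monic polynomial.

t^2 - 6t + 11

By polynomial division,
  -3t^4 + 42t^3 - 213t^2 + 480t - 396 = (-3t^2 + 24t - 36)(t^2 - 6t + 11) + (0)
The last nonzero remainder t^2 - 6t + 11 is already monic.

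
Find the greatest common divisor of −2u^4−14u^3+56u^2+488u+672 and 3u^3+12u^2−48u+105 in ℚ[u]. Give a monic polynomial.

Apply the Euclidean algorithm:
  −2u^4−14u^3+56u^2+488u+672 = (−(2/3)u−2)(3u^3+12u^2−48u+105) + (48u^2+462u+882)
  3u^3+12u^2−48u+105 = ((1/16)u−45/128)(48u^2+462u+882) + ((3795/64)u+26565/64)
  48u^2+462u+882 = ((1024/1265)u+2688/1265)((3795/64)u+26565/64) + (0)
Last nonzero remainder: (3795/64)u+26565/64. Dividing through by 3795/64 gives the monic gcd u+7.

u+7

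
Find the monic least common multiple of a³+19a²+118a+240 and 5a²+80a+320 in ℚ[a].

Apply the Euclidean algorithm:
  a³+19a²+118a+240 = ((1/5)a+3/5)(5a²+80a+320) + (6a+48)
  5a²+80a+320 = ((5/6)a+20/3)(6a+48) + (0)
Last nonzero remainder: 6a+48. Dividing through by 6 gives the monic gcd a+8.
Then lcm(f, g) = f·g / gcd(f, g); expanding and making the result monic gives the answer.

a⁴+27a³+270a²+1184a+1920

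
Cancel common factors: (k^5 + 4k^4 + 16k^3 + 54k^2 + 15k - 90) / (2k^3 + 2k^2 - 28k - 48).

(k^3 - k^2 + 15k - 15)/(2k - 8)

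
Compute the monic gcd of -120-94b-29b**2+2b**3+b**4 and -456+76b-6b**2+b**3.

-6+b

Euclidean algorithm in ℚ[b]:
  b**4+2b**3-29b**2-94b-120 = (b+8)(b**3-6b**2+76b-456) + (-57b**2-246b+3528)
  b**3-6b**2+76b-456 = (-(1/57)b+196/1083)(-57b**2-246b+3528) + ((65852/361)b-395112/361)
  -57b**2-246b+3528 = (-(20577/65852)b-53067/16463)((65852/361)b-395112/361) + (0)
Last nonzero remainder: (65852/361)b-395112/361. Dividing through by 65852/361 gives the monic gcd b-6.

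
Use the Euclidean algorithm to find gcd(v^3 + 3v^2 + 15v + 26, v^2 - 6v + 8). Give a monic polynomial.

Euclidean algorithm in ℚ[v]:
  v^3 + 3v^2 + 15v + 26 = (v + 9)(v^2 - 6v + 8) + (61v - 46)
  v^2 - 6v + 8 = ((1/61)v - 320/3721)(61v - 46) + (15048/3721)
  61v - 46 = ((226981/15048)v - 85583/7524)(15048/3721) + (0)
The last nonzero remainder is the constant 15048/3721, so the polynomials are coprime and gcd = 1.

1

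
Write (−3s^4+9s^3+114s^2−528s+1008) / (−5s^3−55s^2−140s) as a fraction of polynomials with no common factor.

(3s^3−30s^2+96s−144)/(5s^2+20s)

Repeated division with remainder:
  −3s^4+9s^3+114s^2−528s+1008 = ((3/5)s−42/5)(−5s^3−55s^2−140s) + (−264s^2−1704s+1008)
  −5s^3−55s^2−140s = ((5/264)s+125/1452)(−264s^2−1704s+1008) + (−(1500/121)s−10500/121)
  −264s^2−1704s+1008 = ((2662/125)s−1452/125)(−(1500/121)s−10500/121) + (0)
Last nonzero remainder: −(1500/121)s−10500/121. Dividing through by −1500/121 gives the monic gcd s+7.
Cancel s+7 from numerator and denominator to get the reduced form.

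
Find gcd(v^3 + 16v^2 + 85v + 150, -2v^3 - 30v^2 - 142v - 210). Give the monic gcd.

Repeated division with remainder:
  v^3 + 16v^2 + 85v + 150 = (-1/2)(-2v^3 - 30v^2 - 142v - 210) + (v^2 + 14v + 45)
  -2v^3 - 30v^2 - 142v - 210 = (-2v - 2)(v^2 + 14v + 45) + (-24v - 120)
  v^2 + 14v + 45 = (-(1/24)v - 3/8)(-24v - 120) + (0)
Last nonzero remainder: -24v - 120. Dividing through by -24 gives the monic gcd v + 5.

v + 5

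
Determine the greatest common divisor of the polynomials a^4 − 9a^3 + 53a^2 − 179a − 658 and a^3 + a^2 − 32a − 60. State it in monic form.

a + 2

By polynomial division,
  a^4 − 9a^3 + 53a^2 − 179a − 658 = (a − 10)(a^3 + a^2 − 32a − 60) + (95a^2 − 439a − 1258)
  a^3 + a^2 − 32a − 60 = ((1/95)a + 534/9025)(95a^2 − 439a − 1258) + ((65136/9025)a + 130272/9025)
  95a^2 − 439a − 1258 = ((857375/65136)a − 5676725/65136)((65136/9025)a + 130272/9025) + (0)
Last nonzero remainder: (65136/9025)a + 130272/9025. Dividing through by 65136/9025 gives the monic gcd a + 2.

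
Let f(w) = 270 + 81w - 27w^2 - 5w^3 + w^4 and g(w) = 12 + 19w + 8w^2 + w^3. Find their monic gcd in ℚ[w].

3 + w

Euclidean algorithm in ℚ[w]:
  w^4 - 5w^3 - 27w^2 + 81w + 270 = (w - 13)(w^3 + 8w^2 + 19w + 12) + (58w^2 + 316w + 426)
  w^3 + 8w^2 + 19w + 12 = ((1/58)w + 37/841)(58w^2 + 316w + 426) + (-(1890/841)w - 5670/841)
  58w^2 + 316w + 426 = (-(24389/945)w - 59711/945)(-(1890/841)w - 5670/841) + (0)
Last nonzero remainder: -(1890/841)w - 5670/841. Dividing through by -1890/841 gives the monic gcd w + 3.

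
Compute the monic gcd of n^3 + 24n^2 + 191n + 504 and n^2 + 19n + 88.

n + 8

Euclidean algorithm in ℚ[n]:
  n^3 + 24n^2 + 191n + 504 = (n + 5)(n^2 + 19n + 88) + (8n + 64)
  n^2 + 19n + 88 = ((1/8)n + 11/8)(8n + 64) + (0)
Last nonzero remainder: 8n + 64. Dividing through by 8 gives the monic gcd n + 8.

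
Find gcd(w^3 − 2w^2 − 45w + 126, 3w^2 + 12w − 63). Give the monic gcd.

w^2 + 4w − 21

Repeated division with remainder:
  w^3 − 2w^2 − 45w + 126 = ((1/3)w − 2)(3w^2 + 12w − 63) + (0)
Last nonzero remainder: 3w^2 + 12w − 63. Dividing through by 3 gives the monic gcd w^2 + 4w − 21.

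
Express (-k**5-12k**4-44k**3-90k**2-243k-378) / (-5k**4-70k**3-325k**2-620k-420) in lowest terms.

(k**3+2k**2+3k+18)/(5k**2+20k+20)

Repeated division with remainder:
  -k**5-12k**4-44k**3-90k**2-243k-378 = ((1/5)k-2/5)(-5k**4-70k**3-325k**2-620k-420) + (-7k**3-96k**2-407k-546)
  -5k**4-70k**3-325k**2-620k-420 = ((5/7)k+10/49)(-7k**3-96k**2-407k-546) + (-(720/49)k**2-(7200/49)k-2160/7)
  -7k**3-96k**2-407k-546 = ((343/720)k+637/360)(-(720/49)k**2-(7200/49)k-2160/7) + (0)
Last nonzero remainder: -(720/49)k**2-(7200/49)k-2160/7. Dividing through by -720/49 gives the monic gcd k**2+10k+21.
Cancel k**2+10k+21 from numerator and denominator to get the reduced form.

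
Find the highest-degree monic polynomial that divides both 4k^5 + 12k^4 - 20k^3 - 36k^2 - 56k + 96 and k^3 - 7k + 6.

k^2 - 3k + 2

Euclidean algorithm in ℚ[k]:
  4k^5 + 12k^4 - 20k^3 - 36k^2 - 56k + 96 = (4k^2 + 12k + 8)(k^3 - 7k + 6) + (24k^2 - 72k + 48)
  k^3 - 7k + 6 = ((1/24)k + 1/8)(24k^2 - 72k + 48) + (0)
Last nonzero remainder: 24k^2 - 72k + 48. Dividing through by 24 gives the monic gcd k^2 - 3k + 2.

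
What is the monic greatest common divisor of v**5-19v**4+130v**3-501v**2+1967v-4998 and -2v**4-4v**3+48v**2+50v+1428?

v**3-5v**2+11v-102

Apply the Euclidean algorithm:
  v**5-19v**4+130v**3-501v**2+1967v-4998 = (-(1/2)v+21/2)(-2v**4-4v**3+48v**2+50v+1428) + (196v**3-980v**2+2156v-19992)
  -2v**4-4v**3+48v**2+50v+1428 = (-(1/98)v-1/14)(196v**3-980v**2+2156v-19992) + (0)
Last nonzero remainder: 196v**3-980v**2+2156v-19992. Dividing through by 196 gives the monic gcd v**3-5v**2+11v-102.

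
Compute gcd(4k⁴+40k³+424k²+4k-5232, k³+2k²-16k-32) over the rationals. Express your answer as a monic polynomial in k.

By polynomial division,
  4k⁴+40k³+424k²+4k-5232 = (4k+32)(k³+2k²-16k-32) + (424k²+644k-4208)
  k³+2k²-16k-32 = ((1/424)k+51/44944)(424k²+644k-4208) + (-(76475/11236)k-76475/2809)
  424k²+644k-4208 = (-(4764064/76475)k+11820272/76475)(-(76475/11236)k-76475/2809) + (0)
Last nonzero remainder: -(76475/11236)k-76475/2809. Dividing through by -76475/11236 gives the monic gcd k+4.

k+4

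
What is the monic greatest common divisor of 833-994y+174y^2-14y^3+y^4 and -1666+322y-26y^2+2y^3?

Repeated division with remainder:
  y^4-14y^3+174y^2-994y+833 = ((1/2)y-1/2)(2y^3-26y^2+322y-1666) + (0)
Last nonzero remainder: 2y^3-26y^2+322y-1666. Dividing through by 2 gives the monic gcd y^3-13y^2+161y-833.

-833+161y-13y^2+y^3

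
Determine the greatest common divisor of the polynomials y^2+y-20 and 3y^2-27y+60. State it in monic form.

y-4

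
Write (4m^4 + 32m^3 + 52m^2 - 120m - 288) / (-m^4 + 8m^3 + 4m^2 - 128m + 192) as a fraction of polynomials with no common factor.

Repeated division with remainder:
  4m^4 + 32m^3 + 52m^2 - 120m - 288 = (-4)(-m^4 + 8m^3 + 4m^2 - 128m + 192) + (64m^3 + 68m^2 - 632m + 480)
  -m^4 + 8m^3 + 4m^2 - 128m + 192 = (-(1/64)m + 145/1024)(64m^3 + 68m^2 - 632m + 480) + (-(3969/256)m^2 - (3969/128)m + 3969/32)
  64m^3 + 68m^2 - 632m + 480 = (-(16384/3969)m + 5120/1323)(-(3969/256)m^2 - (3969/128)m + 3969/32) + (0)
Last nonzero remainder: -(3969/256)m^2 - (3969/128)m + 3969/32. Dividing through by -3969/256 gives the monic gcd m^2 + 2m - 8.
Cancel m^2 + 2m - 8 from numerator and denominator to get the reduced form.

(-4m^2 - 24m - 36)/(m^2 - 10m + 24)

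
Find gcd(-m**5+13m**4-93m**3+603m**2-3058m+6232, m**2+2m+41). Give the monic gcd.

m**2+2m+41

Euclidean algorithm in ℚ[m]:
  -m**5+13m**4-93m**3+603m**2-3058m+6232 = (-m**3+15m**2-82m+152)(m**2+2m+41) + (0)
The last nonzero remainder m**2+2m+41 is already monic.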